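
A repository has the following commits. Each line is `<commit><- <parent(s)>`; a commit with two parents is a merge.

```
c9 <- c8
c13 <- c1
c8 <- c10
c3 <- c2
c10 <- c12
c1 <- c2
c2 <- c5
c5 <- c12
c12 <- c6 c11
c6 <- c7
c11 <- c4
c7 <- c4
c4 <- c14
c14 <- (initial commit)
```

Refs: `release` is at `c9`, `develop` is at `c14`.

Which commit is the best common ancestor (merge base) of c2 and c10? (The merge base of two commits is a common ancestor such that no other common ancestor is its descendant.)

c12

Ancestors of c2: {c11, c12, c14, c2, c4, c5, c6, c7}.
Ancestors of c10: {c10, c11, c12, c14, c4, c6, c7}.
Common ancestors: {c11, c12, c14, c4, c6, c7}.
Among these, c12 is not an ancestor of any other common ancestor — it is the merge base.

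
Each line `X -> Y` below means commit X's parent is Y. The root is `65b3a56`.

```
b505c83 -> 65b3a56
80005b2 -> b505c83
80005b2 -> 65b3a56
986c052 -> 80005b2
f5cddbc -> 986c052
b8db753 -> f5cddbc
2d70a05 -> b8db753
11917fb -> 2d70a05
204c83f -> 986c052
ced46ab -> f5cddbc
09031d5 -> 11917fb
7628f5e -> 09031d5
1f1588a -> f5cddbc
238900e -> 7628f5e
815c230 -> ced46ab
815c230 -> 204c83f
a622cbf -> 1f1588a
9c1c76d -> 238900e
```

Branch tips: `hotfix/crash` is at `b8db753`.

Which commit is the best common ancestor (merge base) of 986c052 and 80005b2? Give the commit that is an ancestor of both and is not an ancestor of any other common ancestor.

Ancestors of 986c052: {65b3a56, 80005b2, 986c052, b505c83}.
Ancestors of 80005b2: {65b3a56, 80005b2, b505c83}.
Common ancestors: {65b3a56, 80005b2, b505c83}.
Among these, 80005b2 is not an ancestor of any other common ancestor — it is the merge base.

80005b2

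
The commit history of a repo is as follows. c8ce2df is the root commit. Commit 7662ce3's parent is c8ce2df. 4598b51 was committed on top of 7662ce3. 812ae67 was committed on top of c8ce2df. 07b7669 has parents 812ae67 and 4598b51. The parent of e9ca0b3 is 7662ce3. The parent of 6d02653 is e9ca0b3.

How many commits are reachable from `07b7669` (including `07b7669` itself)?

Walking parent pointers from 07b7669: reachable set = {07b7669, 4598b51, 7662ce3, 812ae67, c8ce2df}.
That is 5 commits.

5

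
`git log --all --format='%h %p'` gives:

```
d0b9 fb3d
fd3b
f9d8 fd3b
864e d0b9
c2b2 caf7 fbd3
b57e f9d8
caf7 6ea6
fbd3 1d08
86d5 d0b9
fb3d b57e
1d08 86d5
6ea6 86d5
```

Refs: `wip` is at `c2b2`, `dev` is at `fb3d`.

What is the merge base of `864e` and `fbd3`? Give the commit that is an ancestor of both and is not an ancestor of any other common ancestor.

Ancestors of 864e: {864e, b57e, d0b9, f9d8, fb3d, fd3b}.
Ancestors of fbd3: {1d08, 86d5, b57e, d0b9, f9d8, fb3d, fbd3, fd3b}.
Common ancestors: {b57e, d0b9, f9d8, fb3d, fd3b}.
Among these, d0b9 is not an ancestor of any other common ancestor — it is the merge base.

d0b9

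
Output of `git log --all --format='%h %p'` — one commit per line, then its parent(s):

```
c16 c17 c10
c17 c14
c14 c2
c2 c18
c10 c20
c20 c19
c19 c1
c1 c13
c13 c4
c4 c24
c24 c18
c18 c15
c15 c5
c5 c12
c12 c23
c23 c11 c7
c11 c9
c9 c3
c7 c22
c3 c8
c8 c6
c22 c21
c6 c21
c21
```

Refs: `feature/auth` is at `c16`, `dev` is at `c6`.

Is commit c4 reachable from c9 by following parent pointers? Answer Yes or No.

Ancestors of c9: {c21, c3, c6, c8, c9}.
c4 is not in that set, so it is not an ancestor of c9.

No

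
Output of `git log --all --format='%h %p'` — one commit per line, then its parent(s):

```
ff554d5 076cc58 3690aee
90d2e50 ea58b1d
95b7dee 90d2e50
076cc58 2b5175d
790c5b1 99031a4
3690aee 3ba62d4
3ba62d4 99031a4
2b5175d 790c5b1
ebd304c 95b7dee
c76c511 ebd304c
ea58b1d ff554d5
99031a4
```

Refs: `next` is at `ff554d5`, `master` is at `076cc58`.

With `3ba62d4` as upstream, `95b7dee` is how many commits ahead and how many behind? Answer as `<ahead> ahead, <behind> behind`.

Reachable from 95b7dee: {076cc58, 2b5175d, 3690aee, 3ba62d4, 790c5b1, 90d2e50, 95b7dee, 99031a4, ea58b1d, ff554d5}.
Reachable from 3ba62d4: {3ba62d4, 99031a4}.
Only in 95b7dee's history (ahead): {076cc58, 2b5175d, 3690aee, 790c5b1, 90d2e50, 95b7dee, ea58b1d, ff554d5} — 8.
Only in 3ba62d4's history (behind): {} — 0.

8 ahead, 0 behind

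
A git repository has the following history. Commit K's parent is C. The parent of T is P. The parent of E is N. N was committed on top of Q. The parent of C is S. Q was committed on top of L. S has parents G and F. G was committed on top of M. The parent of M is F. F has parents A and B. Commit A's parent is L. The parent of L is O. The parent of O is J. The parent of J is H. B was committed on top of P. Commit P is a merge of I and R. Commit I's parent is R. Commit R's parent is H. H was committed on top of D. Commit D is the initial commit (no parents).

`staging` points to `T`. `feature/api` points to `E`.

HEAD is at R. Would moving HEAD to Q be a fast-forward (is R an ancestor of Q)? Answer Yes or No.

A fast-forward from R to Q is possible iff R is an ancestor of Q.
Ancestors of Q: {D, H, J, L, O, Q}.
R is not among them, so fast-forward is not possible.

No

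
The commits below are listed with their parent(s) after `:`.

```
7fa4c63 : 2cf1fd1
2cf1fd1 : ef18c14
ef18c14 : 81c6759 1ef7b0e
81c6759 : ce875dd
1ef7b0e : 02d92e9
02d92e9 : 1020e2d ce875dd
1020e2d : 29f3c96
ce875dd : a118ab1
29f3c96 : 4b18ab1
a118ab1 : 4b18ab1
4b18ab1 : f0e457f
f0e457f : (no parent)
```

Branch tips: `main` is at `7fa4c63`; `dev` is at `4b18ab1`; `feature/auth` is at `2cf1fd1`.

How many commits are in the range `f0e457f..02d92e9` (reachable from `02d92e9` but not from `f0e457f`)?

6

Reachable from 02d92e9: {02d92e9, 1020e2d, 29f3c96, 4b18ab1, a118ab1, ce875dd, f0e457f}.
Reachable from f0e457f: {f0e457f}.
In 02d92e9's history but not f0e457f's: {02d92e9, 1020e2d, 29f3c96, 4b18ab1, a118ab1, ce875dd} — 6 commits.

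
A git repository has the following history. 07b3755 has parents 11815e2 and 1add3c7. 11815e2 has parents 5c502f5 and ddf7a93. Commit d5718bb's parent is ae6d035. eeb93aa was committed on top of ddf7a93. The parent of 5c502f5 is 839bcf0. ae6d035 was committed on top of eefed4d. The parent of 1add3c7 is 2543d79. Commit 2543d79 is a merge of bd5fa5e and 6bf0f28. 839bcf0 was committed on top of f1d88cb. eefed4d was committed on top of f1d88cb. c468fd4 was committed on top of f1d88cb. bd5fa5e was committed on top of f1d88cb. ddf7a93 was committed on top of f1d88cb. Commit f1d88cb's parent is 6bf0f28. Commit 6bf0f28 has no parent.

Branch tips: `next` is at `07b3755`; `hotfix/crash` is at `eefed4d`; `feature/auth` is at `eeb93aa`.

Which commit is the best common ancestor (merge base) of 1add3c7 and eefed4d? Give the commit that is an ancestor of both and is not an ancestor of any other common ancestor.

Ancestors of 1add3c7: {1add3c7, 2543d79, 6bf0f28, bd5fa5e, f1d88cb}.
Ancestors of eefed4d: {6bf0f28, eefed4d, f1d88cb}.
Common ancestors: {6bf0f28, f1d88cb}.
Among these, f1d88cb is not an ancestor of any other common ancestor — it is the merge base.

f1d88cb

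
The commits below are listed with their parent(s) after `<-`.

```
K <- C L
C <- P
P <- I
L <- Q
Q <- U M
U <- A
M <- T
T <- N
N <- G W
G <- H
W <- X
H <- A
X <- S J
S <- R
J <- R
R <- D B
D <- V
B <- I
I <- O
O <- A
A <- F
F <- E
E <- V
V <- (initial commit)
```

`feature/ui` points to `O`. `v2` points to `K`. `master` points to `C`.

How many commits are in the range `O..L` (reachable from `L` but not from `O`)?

Reachable from L: {A, B, D, E, F, G, H, I, J, L, M, N, O, Q, R, S, T, U, V, W, X}.
Reachable from O: {A, E, F, O, V}.
In L's history but not O's: {B, D, G, H, I, J, L, M, N, Q, R, S, T, U, W, X} — 16 commits.

16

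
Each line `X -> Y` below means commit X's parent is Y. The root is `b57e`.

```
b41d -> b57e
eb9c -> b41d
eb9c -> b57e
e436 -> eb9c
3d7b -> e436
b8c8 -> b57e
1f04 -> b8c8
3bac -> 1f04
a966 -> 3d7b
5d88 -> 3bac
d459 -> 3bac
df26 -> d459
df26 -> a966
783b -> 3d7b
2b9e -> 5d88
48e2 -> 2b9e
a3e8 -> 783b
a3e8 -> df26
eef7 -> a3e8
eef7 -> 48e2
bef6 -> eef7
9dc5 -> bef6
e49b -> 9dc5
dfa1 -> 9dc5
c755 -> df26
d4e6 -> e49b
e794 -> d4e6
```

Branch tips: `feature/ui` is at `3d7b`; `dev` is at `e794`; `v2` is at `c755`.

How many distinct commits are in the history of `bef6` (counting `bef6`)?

18

Walking parent pointers from bef6: reachable set = {1f04, 2b9e, 3bac, 3d7b, 48e2, 5d88, 783b, a3e8, a966, b41d, b57e, b8c8, bef6, d459, df26, e436, eb9c, eef7}.
That is 18 commits.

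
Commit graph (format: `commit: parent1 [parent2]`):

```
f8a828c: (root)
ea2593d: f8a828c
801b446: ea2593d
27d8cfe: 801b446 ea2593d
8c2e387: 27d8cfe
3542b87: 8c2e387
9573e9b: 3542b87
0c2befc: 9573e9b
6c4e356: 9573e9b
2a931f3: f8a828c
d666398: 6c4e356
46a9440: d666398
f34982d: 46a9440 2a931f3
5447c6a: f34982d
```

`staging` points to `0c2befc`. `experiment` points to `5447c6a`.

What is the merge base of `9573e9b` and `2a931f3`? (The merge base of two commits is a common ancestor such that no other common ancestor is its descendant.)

f8a828c

Ancestors of 9573e9b: {27d8cfe, 3542b87, 801b446, 8c2e387, 9573e9b, ea2593d, f8a828c}.
Ancestors of 2a931f3: {2a931f3, f8a828c}.
Common ancestors: {f8a828c}.
The only common ancestor is f8a828c, so it is the merge base.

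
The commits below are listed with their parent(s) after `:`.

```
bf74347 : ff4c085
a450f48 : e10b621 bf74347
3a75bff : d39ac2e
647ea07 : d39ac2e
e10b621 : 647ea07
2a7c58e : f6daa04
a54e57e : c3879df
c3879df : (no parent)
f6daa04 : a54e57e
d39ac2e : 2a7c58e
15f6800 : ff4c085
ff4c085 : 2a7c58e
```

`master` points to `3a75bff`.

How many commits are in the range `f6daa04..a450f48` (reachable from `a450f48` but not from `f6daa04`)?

7

Reachable from a450f48: {2a7c58e, 647ea07, a450f48, a54e57e, bf74347, c3879df, d39ac2e, e10b621, f6daa04, ff4c085}.
Reachable from f6daa04: {a54e57e, c3879df, f6daa04}.
In a450f48's history but not f6daa04's: {2a7c58e, 647ea07, a450f48, bf74347, d39ac2e, e10b621, ff4c085} — 7 commits.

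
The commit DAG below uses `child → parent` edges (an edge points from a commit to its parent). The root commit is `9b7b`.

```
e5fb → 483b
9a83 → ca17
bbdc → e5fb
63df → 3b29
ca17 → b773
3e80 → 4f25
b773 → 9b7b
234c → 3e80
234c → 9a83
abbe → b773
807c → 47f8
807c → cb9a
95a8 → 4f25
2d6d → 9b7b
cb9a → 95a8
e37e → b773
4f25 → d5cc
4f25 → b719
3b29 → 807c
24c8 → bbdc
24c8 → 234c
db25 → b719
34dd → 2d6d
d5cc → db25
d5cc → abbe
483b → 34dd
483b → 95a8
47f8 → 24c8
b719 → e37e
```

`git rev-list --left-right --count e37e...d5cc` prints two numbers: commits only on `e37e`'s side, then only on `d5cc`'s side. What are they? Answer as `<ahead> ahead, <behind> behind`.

0 ahead, 4 behind

Reachable from e37e: {9b7b, b773, e37e}.
Reachable from d5cc: {9b7b, abbe, b719, b773, d5cc, db25, e37e}.
Only in e37e's history (ahead): {} — 0.
Only in d5cc's history (behind): {abbe, b719, d5cc, db25} — 4.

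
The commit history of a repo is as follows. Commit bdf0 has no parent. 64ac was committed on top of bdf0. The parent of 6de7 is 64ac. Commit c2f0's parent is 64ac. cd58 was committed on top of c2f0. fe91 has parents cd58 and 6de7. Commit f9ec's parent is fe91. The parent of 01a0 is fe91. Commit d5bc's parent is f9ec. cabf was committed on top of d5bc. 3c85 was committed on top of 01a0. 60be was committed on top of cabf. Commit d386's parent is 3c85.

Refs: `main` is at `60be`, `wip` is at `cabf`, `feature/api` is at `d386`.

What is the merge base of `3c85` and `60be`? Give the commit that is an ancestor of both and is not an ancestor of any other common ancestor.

fe91

Ancestors of 3c85: {01a0, 3c85, 64ac, 6de7, bdf0, c2f0, cd58, fe91}.
Ancestors of 60be: {60be, 64ac, 6de7, bdf0, c2f0, cabf, cd58, d5bc, f9ec, fe91}.
Common ancestors: {64ac, 6de7, bdf0, c2f0, cd58, fe91}.
Among these, fe91 is not an ancestor of any other common ancestor — it is the merge base.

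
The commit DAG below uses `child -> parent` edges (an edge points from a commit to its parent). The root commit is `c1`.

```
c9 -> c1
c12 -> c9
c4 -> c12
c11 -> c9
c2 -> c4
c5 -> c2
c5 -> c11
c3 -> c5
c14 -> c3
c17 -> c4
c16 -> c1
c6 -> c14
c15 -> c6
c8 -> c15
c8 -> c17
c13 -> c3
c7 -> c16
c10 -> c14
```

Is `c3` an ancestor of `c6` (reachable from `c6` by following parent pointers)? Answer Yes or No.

Ancestors of c6 (commits reachable by following parents): {c1, c11, c12, c14, c2, c3, c4, c5, c6, c9}.
c3 is in that set, so it is an ancestor of c6.

Yes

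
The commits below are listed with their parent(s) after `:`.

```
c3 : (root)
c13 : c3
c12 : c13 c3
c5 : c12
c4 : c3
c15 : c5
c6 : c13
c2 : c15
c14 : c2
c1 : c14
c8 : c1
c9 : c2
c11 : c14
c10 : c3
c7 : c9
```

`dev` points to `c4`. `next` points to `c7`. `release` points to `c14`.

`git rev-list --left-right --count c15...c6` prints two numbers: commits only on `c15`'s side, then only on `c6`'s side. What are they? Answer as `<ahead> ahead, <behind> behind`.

Reachable from c15: {c12, c13, c15, c3, c5}.
Reachable from c6: {c13, c3, c6}.
Only in c15's history (ahead): {c12, c15, c5} — 3.
Only in c6's history (behind): {c6} — 1.

3 ahead, 1 behind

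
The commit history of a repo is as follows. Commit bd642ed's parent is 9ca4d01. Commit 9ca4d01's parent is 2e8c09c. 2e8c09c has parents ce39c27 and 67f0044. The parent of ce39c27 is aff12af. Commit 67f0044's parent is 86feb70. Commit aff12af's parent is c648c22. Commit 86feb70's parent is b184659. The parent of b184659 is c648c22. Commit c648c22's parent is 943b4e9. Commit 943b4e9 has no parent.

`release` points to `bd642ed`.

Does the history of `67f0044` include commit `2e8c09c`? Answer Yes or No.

No

Ancestors of 67f0044: {67f0044, 86feb70, 943b4e9, b184659, c648c22}.
2e8c09c is not in that set, so it is not an ancestor of 67f0044.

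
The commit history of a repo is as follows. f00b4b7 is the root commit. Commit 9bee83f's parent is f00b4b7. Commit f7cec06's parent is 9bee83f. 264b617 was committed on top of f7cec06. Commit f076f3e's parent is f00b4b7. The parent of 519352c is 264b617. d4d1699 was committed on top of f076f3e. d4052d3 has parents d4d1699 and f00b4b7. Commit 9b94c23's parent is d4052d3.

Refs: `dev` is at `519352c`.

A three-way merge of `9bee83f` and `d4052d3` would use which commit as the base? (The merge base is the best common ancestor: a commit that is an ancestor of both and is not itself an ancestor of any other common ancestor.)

Ancestors of 9bee83f: {9bee83f, f00b4b7}.
Ancestors of d4052d3: {d4052d3, d4d1699, f00b4b7, f076f3e}.
Common ancestors: {f00b4b7}.
The only common ancestor is f00b4b7, so it is the merge base.

f00b4b7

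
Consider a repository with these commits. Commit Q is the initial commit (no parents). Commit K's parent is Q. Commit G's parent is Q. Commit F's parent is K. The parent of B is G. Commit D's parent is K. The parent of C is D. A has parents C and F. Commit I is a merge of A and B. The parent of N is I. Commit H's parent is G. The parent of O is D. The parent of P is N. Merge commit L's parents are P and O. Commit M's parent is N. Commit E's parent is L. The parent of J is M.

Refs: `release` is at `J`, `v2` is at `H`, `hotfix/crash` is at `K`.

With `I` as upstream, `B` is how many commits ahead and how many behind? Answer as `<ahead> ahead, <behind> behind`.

Reachable from B: {B, G, Q}.
Reachable from I: {A, B, C, D, F, G, I, K, Q}.
Only in B's history (ahead): {} — 0.
Only in I's history (behind): {A, C, D, F, I, K} — 6.

0 ahead, 6 behind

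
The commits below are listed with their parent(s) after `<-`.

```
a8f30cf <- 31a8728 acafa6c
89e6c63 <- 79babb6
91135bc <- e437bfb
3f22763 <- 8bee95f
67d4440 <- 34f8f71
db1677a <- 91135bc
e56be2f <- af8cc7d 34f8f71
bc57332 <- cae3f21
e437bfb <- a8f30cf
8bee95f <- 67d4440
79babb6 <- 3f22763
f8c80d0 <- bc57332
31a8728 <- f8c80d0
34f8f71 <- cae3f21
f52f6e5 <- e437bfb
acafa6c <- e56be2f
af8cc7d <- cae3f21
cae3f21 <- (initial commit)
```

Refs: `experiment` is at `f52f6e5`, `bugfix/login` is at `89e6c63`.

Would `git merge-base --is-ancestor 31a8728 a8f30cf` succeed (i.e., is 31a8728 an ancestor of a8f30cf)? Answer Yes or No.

Ancestors of a8f30cf (commits reachable by following parents): {31a8728, 34f8f71, a8f30cf, acafa6c, af8cc7d, bc57332, cae3f21, e56be2f, f8c80d0}.
31a8728 is in that set, so it is an ancestor of a8f30cf.

Yes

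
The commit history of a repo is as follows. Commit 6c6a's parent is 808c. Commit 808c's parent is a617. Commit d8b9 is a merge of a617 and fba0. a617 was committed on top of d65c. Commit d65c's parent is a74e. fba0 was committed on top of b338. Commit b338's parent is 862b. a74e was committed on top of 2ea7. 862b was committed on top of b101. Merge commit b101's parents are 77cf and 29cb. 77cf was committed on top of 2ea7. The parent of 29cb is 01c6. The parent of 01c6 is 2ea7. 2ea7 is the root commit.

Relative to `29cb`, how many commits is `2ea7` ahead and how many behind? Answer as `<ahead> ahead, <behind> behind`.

0 ahead, 2 behind

Reachable from 2ea7: {2ea7}.
Reachable from 29cb: {01c6, 29cb, 2ea7}.
Only in 2ea7's history (ahead): {} — 0.
Only in 29cb's history (behind): {01c6, 29cb} — 2.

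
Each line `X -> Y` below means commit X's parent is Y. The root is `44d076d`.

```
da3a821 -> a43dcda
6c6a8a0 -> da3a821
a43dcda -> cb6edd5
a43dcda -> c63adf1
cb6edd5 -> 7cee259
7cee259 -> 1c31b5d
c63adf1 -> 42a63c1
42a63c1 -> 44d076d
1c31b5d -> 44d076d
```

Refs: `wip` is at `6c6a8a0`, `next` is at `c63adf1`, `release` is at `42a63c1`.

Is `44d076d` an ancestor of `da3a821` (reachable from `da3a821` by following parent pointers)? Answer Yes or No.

Ancestors of da3a821 (commits reachable by following parents): {1c31b5d, 42a63c1, 44d076d, 7cee259, a43dcda, c63adf1, cb6edd5, da3a821}.
44d076d is in that set, so it is an ancestor of da3a821.

Yes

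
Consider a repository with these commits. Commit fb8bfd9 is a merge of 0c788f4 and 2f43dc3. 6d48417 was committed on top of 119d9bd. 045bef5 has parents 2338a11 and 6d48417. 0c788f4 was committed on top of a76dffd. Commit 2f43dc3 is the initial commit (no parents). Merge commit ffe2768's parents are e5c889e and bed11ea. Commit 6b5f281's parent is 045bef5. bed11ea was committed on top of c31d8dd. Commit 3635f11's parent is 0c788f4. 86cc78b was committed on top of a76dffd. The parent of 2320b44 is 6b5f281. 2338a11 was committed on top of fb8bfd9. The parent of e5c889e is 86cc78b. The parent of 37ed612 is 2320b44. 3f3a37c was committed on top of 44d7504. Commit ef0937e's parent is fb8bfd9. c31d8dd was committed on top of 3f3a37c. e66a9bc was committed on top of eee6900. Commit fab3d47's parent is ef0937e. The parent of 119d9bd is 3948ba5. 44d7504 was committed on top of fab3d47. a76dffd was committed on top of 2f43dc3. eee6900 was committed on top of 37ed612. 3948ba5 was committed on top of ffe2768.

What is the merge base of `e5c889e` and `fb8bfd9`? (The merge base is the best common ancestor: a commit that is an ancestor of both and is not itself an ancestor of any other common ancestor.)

a76dffd

Ancestors of e5c889e: {2f43dc3, 86cc78b, a76dffd, e5c889e}.
Ancestors of fb8bfd9: {0c788f4, 2f43dc3, a76dffd, fb8bfd9}.
Common ancestors: {2f43dc3, a76dffd}.
Among these, a76dffd is not an ancestor of any other common ancestor — it is the merge base.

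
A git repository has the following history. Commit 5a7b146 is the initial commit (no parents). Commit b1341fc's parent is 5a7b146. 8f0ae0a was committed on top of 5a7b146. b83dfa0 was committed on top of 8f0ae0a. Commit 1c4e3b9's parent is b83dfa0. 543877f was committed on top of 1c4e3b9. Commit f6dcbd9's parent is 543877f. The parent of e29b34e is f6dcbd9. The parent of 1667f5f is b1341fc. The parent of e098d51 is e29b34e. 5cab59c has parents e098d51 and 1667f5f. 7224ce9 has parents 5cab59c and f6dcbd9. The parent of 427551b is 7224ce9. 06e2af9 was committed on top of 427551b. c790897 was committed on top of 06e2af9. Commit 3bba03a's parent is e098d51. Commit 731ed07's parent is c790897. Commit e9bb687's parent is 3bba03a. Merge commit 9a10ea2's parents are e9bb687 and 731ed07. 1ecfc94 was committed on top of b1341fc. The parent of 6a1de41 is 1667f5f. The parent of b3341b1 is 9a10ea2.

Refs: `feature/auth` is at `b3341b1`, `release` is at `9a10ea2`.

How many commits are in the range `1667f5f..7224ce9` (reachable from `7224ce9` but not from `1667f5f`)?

9

Reachable from 7224ce9: {1667f5f, 1c4e3b9, 543877f, 5a7b146, 5cab59c, 7224ce9, 8f0ae0a, b1341fc, b83dfa0, e098d51, e29b34e, f6dcbd9}.
Reachable from 1667f5f: {1667f5f, 5a7b146, b1341fc}.
In 7224ce9's history but not 1667f5f's: {1c4e3b9, 543877f, 5cab59c, 7224ce9, 8f0ae0a, b83dfa0, e098d51, e29b34e, f6dcbd9} — 9 commits.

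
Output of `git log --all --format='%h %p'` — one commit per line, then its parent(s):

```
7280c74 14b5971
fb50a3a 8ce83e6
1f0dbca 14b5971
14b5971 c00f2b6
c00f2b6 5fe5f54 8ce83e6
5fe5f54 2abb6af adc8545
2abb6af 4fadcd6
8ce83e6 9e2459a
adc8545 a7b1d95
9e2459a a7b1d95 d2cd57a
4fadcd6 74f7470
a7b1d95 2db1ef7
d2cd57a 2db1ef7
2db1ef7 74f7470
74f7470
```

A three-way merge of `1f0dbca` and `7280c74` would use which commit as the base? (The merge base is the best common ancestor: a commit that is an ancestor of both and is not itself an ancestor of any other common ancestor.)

Ancestors of 1f0dbca: {14b5971, 1f0dbca, 2abb6af, 2db1ef7, 4fadcd6, 5fe5f54, 74f7470, 8ce83e6, 9e2459a, a7b1d95, adc8545, c00f2b6, d2cd57a}.
Ancestors of 7280c74: {14b5971, 2abb6af, 2db1ef7, 4fadcd6, 5fe5f54, 7280c74, 74f7470, 8ce83e6, 9e2459a, a7b1d95, adc8545, c00f2b6, d2cd57a}.
Common ancestors: {14b5971, 2abb6af, 2db1ef7, 4fadcd6, 5fe5f54, 74f7470, 8ce83e6, 9e2459a, a7b1d95, adc8545, c00f2b6, d2cd57a}.
Among these, 14b5971 is not an ancestor of any other common ancestor — it is the merge base.

14b5971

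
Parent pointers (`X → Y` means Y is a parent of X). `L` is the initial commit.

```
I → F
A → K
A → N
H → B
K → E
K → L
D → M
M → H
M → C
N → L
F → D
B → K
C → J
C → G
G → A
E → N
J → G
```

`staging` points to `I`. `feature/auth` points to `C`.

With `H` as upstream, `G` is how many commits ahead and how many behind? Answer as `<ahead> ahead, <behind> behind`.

Reachable from G: {A, E, G, K, L, N}.
Reachable from H: {B, E, H, K, L, N}.
Only in G's history (ahead): {A, G} — 2.
Only in H's history (behind): {B, H} — 2.

2 ahead, 2 behind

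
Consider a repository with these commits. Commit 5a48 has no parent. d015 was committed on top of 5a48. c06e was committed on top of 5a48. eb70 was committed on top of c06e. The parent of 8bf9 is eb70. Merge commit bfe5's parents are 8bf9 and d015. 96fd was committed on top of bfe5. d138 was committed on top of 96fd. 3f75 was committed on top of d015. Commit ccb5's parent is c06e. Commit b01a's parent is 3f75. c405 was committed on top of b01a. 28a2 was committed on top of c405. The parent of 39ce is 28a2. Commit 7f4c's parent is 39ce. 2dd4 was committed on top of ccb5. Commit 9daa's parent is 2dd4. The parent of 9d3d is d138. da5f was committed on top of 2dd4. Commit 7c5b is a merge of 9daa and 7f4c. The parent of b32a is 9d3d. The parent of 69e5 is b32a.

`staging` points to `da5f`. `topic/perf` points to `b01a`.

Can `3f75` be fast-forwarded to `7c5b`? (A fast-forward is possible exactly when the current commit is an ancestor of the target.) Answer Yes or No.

A fast-forward from 3f75 to 7c5b is possible iff 3f75 is an ancestor of 7c5b.
Ancestors of 7c5b: {28a2, 2dd4, 39ce, 3f75, 5a48, 7c5b, 7f4c, 9daa, b01a, c06e, c405, ccb5, d015}.
3f75 is among them, so fast-forward is possible.

Yes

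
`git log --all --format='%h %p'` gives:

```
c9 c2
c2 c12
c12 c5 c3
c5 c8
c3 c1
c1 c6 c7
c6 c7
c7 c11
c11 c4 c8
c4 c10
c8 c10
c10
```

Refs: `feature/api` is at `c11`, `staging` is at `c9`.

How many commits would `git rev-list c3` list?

8

Walking parent pointers from c3: reachable set = {c1, c10, c11, c3, c4, c6, c7, c8}.
That is 8 commits.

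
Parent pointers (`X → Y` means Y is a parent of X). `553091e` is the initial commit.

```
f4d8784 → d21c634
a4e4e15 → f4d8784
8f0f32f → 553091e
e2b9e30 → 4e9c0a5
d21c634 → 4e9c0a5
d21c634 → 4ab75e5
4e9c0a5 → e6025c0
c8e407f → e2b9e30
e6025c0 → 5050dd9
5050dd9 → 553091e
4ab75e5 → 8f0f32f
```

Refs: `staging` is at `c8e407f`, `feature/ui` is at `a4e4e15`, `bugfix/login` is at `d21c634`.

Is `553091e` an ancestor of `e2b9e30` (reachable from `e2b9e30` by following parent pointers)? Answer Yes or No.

Ancestors of e2b9e30 (commits reachable by following parents): {4e9c0a5, 5050dd9, 553091e, e2b9e30, e6025c0}.
553091e is in that set, so it is an ancestor of e2b9e30.

Yes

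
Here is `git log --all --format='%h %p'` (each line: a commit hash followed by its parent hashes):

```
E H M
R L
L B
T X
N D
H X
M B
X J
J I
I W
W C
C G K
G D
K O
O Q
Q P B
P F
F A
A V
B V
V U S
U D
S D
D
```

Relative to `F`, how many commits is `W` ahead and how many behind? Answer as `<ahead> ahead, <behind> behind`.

Reachable from W: {A, B, C, D, F, G, K, O, P, Q, S, U, V, W}.
Reachable from F: {A, D, F, S, U, V}.
Only in W's history (ahead): {B, C, G, K, O, P, Q, W} — 8.
Only in F's history (behind): {} — 0.

8 ahead, 0 behind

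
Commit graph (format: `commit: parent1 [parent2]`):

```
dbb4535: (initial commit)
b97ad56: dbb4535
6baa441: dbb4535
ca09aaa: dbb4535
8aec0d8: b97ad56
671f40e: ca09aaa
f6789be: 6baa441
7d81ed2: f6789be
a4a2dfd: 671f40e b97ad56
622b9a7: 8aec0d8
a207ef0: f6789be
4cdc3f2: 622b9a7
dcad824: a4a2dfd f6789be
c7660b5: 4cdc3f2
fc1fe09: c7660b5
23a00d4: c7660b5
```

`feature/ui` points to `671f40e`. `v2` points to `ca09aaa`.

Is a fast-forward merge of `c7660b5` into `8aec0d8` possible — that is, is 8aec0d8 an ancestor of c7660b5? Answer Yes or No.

A fast-forward from 8aec0d8 to c7660b5 is possible iff 8aec0d8 is an ancestor of c7660b5.
Ancestors of c7660b5: {4cdc3f2, 622b9a7, 8aec0d8, b97ad56, c7660b5, dbb4535}.
8aec0d8 is among them, so fast-forward is possible.

Yes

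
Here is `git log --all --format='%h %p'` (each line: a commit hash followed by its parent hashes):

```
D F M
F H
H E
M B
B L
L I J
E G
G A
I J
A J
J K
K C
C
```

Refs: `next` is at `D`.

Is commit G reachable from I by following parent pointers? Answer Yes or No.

No

Ancestors of I: {C, I, J, K}.
G is not in that set, so it is not an ancestor of I.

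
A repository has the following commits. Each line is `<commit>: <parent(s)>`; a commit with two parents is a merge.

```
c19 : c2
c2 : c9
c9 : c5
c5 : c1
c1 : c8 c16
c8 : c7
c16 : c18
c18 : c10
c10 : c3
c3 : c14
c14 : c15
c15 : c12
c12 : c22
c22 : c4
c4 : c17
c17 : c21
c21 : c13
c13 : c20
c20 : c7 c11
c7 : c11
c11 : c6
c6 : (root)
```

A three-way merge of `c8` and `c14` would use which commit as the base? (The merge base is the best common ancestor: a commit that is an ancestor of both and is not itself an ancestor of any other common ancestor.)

c7

Ancestors of c8: {c11, c6, c7, c8}.
Ancestors of c14: {c11, c12, c13, c14, c15, c17, c20, c21, c22, c4, c6, c7}.
Common ancestors: {c11, c6, c7}.
Among these, c7 is not an ancestor of any other common ancestor — it is the merge base.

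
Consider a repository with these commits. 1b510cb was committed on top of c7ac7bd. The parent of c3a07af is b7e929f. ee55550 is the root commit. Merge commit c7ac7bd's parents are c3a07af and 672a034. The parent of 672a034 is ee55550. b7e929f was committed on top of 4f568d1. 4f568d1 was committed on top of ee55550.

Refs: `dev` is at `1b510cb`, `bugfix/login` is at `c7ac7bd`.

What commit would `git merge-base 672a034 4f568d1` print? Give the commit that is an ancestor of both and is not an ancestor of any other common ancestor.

Ancestors of 672a034: {672a034, ee55550}.
Ancestors of 4f568d1: {4f568d1, ee55550}.
Common ancestors: {ee55550}.
The only common ancestor is ee55550, so it is the merge base.

ee55550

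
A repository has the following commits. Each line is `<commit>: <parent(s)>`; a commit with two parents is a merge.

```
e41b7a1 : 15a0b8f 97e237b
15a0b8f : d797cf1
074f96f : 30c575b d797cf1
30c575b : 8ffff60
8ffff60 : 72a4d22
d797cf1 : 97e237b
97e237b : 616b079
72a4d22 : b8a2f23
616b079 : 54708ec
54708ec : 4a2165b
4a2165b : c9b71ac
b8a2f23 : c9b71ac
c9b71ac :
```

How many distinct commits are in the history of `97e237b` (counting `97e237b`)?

Walking parent pointers from 97e237b: reachable set = {4a2165b, 54708ec, 616b079, 97e237b, c9b71ac}.
That is 5 commits.

5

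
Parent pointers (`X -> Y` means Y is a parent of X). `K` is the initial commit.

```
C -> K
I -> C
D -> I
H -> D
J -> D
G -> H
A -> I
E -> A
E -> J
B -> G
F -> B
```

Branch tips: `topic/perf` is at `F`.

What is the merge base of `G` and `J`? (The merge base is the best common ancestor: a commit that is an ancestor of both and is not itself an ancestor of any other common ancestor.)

D

Ancestors of G: {C, D, G, H, I, K}.
Ancestors of J: {C, D, I, J, K}.
Common ancestors: {C, D, I, K}.
Among these, D is not an ancestor of any other common ancestor — it is the merge base.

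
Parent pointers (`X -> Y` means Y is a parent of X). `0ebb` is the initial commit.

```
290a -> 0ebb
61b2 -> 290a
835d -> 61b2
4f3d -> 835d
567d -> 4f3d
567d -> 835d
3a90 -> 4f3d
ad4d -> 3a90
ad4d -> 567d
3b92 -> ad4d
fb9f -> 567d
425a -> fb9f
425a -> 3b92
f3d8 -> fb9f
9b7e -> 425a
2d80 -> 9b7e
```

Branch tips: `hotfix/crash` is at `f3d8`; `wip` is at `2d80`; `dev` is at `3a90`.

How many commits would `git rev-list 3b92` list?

Walking parent pointers from 3b92: reachable set = {0ebb, 290a, 3a90, 3b92, 4f3d, 567d, 61b2, 835d, ad4d}.
That is 9 commits.

9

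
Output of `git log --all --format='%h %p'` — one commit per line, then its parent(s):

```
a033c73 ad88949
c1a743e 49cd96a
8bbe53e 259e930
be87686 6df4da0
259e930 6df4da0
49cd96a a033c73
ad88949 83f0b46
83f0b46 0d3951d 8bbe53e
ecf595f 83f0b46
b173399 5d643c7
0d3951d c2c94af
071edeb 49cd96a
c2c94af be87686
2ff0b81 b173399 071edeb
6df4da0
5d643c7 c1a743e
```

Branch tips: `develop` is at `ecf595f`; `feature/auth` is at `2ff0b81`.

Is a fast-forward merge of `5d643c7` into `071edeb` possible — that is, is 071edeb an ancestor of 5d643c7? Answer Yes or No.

A fast-forward from 071edeb to 5d643c7 is possible iff 071edeb is an ancestor of 5d643c7.
Ancestors of 5d643c7: {0d3951d, 259e930, 49cd96a, 5d643c7, 6df4da0, 83f0b46, 8bbe53e, a033c73, ad88949, be87686, c1a743e, c2c94af}.
071edeb is not among them, so fast-forward is not possible.

No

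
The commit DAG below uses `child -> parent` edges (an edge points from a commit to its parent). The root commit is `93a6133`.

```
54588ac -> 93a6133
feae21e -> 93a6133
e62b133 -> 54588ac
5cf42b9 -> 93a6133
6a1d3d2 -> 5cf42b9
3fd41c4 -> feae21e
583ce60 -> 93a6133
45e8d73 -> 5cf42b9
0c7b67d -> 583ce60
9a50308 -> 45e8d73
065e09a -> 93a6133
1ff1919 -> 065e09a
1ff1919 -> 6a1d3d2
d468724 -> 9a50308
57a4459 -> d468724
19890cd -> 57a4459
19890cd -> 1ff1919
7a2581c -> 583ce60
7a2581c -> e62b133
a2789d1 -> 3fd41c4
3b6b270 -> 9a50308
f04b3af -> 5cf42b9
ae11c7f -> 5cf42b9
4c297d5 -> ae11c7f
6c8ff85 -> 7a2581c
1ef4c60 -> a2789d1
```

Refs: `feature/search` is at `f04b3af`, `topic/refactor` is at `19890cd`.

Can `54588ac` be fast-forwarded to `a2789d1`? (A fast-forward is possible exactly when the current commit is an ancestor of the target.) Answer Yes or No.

No

A fast-forward from 54588ac to a2789d1 is possible iff 54588ac is an ancestor of a2789d1.
Ancestors of a2789d1: {3fd41c4, 93a6133, a2789d1, feae21e}.
54588ac is not among them, so fast-forward is not possible.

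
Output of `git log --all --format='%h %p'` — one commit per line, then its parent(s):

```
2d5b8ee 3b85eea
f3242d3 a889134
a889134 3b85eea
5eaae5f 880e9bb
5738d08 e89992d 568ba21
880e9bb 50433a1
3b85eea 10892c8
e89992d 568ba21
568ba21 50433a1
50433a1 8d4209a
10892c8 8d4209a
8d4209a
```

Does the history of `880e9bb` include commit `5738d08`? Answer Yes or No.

Ancestors of 880e9bb: {50433a1, 880e9bb, 8d4209a}.
5738d08 is not in that set, so it is not an ancestor of 880e9bb.

No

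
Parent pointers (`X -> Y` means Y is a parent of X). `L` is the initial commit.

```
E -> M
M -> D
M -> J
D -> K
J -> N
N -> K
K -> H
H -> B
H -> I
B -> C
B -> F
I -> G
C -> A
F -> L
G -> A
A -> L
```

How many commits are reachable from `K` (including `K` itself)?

9

Walking parent pointers from K: reachable set = {A, B, C, F, G, H, I, K, L}.
That is 9 commits.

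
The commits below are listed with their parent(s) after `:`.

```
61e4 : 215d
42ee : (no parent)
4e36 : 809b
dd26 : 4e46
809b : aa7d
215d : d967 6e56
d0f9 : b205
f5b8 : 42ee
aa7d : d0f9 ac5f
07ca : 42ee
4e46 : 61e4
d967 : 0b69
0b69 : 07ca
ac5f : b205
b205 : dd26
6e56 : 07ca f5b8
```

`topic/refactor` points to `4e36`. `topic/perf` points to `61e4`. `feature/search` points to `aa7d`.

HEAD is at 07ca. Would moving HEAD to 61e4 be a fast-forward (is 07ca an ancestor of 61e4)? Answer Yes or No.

A fast-forward from 07ca to 61e4 is possible iff 07ca is an ancestor of 61e4.
Ancestors of 61e4: {07ca, 0b69, 215d, 42ee, 61e4, 6e56, d967, f5b8}.
07ca is among them, so fast-forward is possible.

Yes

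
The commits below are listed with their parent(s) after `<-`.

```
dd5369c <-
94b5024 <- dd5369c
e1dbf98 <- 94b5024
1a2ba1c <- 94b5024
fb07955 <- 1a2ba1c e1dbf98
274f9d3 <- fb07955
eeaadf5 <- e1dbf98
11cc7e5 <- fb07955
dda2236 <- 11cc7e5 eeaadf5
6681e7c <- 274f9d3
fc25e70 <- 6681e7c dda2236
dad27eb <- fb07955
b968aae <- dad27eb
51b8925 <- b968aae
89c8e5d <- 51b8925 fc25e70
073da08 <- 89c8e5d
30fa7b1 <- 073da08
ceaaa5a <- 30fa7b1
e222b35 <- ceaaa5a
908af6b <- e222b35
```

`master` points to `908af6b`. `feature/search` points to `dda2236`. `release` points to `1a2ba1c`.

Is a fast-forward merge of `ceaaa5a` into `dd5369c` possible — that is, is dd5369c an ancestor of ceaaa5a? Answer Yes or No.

A fast-forward from dd5369c to ceaaa5a is possible iff dd5369c is an ancestor of ceaaa5a.
Ancestors of ceaaa5a: {073da08, 11cc7e5, 1a2ba1c, 274f9d3, 30fa7b1, 51b8925, 6681e7c, 89c8e5d, 94b5024, b968aae, ceaaa5a, dad27eb, dd5369c, dda2236, e1dbf98, eeaadf5, fb07955, fc25e70}.
dd5369c is among them, so fast-forward is possible.

Yes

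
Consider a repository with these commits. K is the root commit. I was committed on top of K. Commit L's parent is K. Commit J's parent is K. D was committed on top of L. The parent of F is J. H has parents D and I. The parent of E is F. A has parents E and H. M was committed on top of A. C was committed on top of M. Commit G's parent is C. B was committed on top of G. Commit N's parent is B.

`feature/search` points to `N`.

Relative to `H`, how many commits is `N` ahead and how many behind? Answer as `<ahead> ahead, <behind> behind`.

Reachable from N: {A, B, C, D, E, F, G, H, I, J, K, L, M, N}.
Reachable from H: {D, H, I, K, L}.
Only in N's history (ahead): {A, B, C, E, F, G, J, M, N} — 9.
Only in H's history (behind): {} — 0.

9 ahead, 0 behind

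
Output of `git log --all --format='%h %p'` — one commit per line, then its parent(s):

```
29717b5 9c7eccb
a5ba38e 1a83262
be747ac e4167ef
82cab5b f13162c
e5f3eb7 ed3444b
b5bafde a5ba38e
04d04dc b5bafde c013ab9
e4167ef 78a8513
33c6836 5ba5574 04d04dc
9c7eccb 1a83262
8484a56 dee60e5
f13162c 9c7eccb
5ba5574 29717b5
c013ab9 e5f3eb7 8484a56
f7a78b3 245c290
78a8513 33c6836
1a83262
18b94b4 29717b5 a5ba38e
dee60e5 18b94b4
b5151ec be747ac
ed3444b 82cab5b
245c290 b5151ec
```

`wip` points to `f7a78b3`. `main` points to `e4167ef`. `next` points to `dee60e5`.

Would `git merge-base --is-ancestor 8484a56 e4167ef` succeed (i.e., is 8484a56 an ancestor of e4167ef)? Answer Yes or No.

Ancestors of e4167ef (commits reachable by following parents): {04d04dc, 18b94b4, 1a83262, 29717b5, 33c6836, 5ba5574, 78a8513, 82cab5b, 8484a56, 9c7eccb, a5ba38e, b5bafde, c013ab9, dee60e5, e4167ef, e5f3eb7, ed3444b, f13162c}.
8484a56 is in that set, so it is an ancestor of e4167ef.

Yes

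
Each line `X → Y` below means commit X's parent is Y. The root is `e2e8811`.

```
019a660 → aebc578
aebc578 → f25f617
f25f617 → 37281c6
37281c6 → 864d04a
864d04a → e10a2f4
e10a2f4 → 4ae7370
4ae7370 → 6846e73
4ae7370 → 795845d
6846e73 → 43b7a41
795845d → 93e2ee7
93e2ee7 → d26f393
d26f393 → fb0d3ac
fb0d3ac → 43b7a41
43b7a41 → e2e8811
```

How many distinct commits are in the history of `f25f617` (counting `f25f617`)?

12

Walking parent pointers from f25f617: reachable set = {37281c6, 43b7a41, 4ae7370, 6846e73, 795845d, 864d04a, 93e2ee7, d26f393, e10a2f4, e2e8811, f25f617, fb0d3ac}.
That is 12 commits.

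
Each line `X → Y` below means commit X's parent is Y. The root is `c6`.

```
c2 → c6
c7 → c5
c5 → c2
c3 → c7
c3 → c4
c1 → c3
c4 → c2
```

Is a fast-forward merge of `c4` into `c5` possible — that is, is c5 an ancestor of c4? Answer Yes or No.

No

A fast-forward from c5 to c4 is possible iff c5 is an ancestor of c4.
Ancestors of c4: {c2, c4, c6}.
c5 is not among them, so fast-forward is not possible.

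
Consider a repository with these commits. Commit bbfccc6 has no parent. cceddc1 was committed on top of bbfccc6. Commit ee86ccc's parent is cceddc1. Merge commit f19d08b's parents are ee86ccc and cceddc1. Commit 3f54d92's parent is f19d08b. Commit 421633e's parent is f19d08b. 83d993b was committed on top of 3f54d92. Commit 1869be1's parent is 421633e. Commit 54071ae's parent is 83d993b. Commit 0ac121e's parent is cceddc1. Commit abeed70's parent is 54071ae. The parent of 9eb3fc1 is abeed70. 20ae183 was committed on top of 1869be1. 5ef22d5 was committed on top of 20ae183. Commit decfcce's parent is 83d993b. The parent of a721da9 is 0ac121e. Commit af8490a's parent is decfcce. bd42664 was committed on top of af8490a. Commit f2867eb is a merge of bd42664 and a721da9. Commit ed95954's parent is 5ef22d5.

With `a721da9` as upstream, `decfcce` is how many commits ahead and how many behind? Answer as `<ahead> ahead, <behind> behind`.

5 ahead, 2 behind

Reachable from decfcce: {3f54d92, 83d993b, bbfccc6, cceddc1, decfcce, ee86ccc, f19d08b}.
Reachable from a721da9: {0ac121e, a721da9, bbfccc6, cceddc1}.
Only in decfcce's history (ahead): {3f54d92, 83d993b, decfcce, ee86ccc, f19d08b} — 5.
Only in a721da9's history (behind): {0ac121e, a721da9} — 2.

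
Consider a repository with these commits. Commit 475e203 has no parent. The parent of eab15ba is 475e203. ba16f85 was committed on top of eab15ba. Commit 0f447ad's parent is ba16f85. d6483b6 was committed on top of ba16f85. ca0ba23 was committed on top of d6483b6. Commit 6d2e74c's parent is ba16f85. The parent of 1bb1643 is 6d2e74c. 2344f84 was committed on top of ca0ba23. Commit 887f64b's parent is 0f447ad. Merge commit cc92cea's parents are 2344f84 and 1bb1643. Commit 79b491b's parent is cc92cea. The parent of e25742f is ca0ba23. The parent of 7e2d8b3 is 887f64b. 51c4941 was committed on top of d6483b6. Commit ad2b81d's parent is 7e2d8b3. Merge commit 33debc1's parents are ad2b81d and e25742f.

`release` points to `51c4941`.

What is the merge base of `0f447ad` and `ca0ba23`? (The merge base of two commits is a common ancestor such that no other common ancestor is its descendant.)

Ancestors of 0f447ad: {0f447ad, 475e203, ba16f85, eab15ba}.
Ancestors of ca0ba23: {475e203, ba16f85, ca0ba23, d6483b6, eab15ba}.
Common ancestors: {475e203, ba16f85, eab15ba}.
Among these, ba16f85 is not an ancestor of any other common ancestor — it is the merge base.

ba16f85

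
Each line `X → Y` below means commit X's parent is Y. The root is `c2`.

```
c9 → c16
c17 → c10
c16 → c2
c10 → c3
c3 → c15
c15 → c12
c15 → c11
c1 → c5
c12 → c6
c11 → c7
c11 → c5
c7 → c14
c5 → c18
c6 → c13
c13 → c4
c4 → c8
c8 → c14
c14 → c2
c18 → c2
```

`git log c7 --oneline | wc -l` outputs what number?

3

Walking parent pointers from c7: reachable set = {c14, c2, c7}.
That is 3 commits.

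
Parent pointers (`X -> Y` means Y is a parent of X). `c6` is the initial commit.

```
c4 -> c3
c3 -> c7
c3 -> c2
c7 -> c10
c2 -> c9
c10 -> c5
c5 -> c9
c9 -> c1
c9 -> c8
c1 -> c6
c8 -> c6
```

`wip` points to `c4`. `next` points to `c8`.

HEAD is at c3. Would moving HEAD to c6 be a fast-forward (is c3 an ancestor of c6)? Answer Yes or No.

A fast-forward from c3 to c6 is possible iff c3 is an ancestor of c6.
Ancestors of c6: {c6}.
c3 is not among them, so fast-forward is not possible.

No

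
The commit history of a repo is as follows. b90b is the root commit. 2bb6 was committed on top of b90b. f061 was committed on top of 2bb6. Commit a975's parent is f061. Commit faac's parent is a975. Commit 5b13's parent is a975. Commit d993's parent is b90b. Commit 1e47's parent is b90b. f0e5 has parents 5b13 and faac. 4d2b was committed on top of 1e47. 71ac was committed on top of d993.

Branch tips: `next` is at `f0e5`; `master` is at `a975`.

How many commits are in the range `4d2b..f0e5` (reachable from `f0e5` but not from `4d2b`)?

Reachable from f0e5: {2bb6, 5b13, a975, b90b, f061, f0e5, faac}.
Reachable from 4d2b: {1e47, 4d2b, b90b}.
In f0e5's history but not 4d2b's: {2bb6, 5b13, a975, f061, f0e5, faac} — 6 commits.

6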